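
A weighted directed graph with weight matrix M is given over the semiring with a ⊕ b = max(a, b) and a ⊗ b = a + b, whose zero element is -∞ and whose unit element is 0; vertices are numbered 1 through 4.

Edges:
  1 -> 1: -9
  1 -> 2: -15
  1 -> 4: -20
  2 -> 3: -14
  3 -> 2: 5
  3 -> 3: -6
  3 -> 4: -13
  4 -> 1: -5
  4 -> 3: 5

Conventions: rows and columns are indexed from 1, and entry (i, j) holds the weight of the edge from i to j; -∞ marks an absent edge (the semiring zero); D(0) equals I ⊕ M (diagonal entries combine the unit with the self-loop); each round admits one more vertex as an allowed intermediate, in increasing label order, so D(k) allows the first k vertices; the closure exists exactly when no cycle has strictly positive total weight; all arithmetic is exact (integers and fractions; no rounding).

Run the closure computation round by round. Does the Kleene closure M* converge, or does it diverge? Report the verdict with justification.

D(0):
  [0, -15, -∞, -20]
  [-∞, 0, -14, -∞]
  [-∞, 5, 0, -13]
  [-5, -∞, 5, 0]
D(1):
  [0, -15, -∞, -20]
  [-∞, 0, -14, -∞]
  [-∞, 5, 0, -13]
  [-5, -20, 5, 0]
D(2):
  [0, -15, -29, -20]
  [-∞, 0, -14, -∞]
  [-∞, 5, 0, -13]
  [-5, -20, 5, 0]
D(3):
  [0, -15, -29, -20]
  [-∞, 0, -14, -27]
  [-∞, 5, 0, -13]
  [-5, 10, 5, 0]
D(4):
  [0, -10, -15, -20]
  [-32, 0, -14, -27]
  [-18, 5, 0, -13]
  [-5, 10, 5, 0]
Key observation: every diagonal entry stays at the unit through all rounds, so no improving cycle exists.
Answer: CONVERGES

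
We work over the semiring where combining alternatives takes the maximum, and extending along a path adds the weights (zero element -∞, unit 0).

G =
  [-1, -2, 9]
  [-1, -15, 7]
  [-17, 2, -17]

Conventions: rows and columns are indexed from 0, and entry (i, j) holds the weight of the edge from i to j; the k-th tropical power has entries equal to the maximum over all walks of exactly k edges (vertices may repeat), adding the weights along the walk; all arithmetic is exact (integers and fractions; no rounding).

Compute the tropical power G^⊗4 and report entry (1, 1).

G^⊗2:
  [-2, 11, 8]
  [-2, 9, 8]
  [1, -13, 9]
G^⊗3:
  [10, 10, 18]
  [8, 10, 16]
  [0, 11, 10]
G^⊗4:
  [9, 20, 19]
  [9, 18, 17]
  [10, 12, 18]
Key observation: the optimum is the walk 1->2->1->2->1, with weight 7 + 2 + 7 + 2 = 18.
Optimal value attained by: walk 1->2->1->2->1.
Answer: (G^⊗4)[1][1] = 18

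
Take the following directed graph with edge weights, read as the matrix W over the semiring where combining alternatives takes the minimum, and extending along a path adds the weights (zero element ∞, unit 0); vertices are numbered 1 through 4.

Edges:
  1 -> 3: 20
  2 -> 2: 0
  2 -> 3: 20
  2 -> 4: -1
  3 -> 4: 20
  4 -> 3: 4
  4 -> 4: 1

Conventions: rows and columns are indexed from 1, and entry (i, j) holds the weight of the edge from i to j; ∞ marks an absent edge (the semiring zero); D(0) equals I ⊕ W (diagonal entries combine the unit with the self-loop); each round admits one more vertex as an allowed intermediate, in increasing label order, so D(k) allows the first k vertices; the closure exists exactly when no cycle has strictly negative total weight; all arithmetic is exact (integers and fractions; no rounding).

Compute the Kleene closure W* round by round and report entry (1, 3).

D(0):
  [0, ∞, 20, ∞]
  [∞, 0, 20, -1]
  [∞, ∞, 0, 20]
  [∞, ∞, 4, 0]
D(1):
  [0, ∞, 20, ∞]
  [∞, 0, 20, -1]
  [∞, ∞, 0, 20]
  [∞, ∞, 4, 0]
D(2):
  [0, ∞, 20, ∞]
  [∞, 0, 20, -1]
  [∞, ∞, 0, 20]
  [∞, ∞, 4, 0]
D(3):
  [0, ∞, 20, 40]
  [∞, 0, 20, -1]
  [∞, ∞, 0, 20]
  [∞, ∞, 4, 0]
D(4):
  [0, ∞, 20, 40]
  [∞, 0, 3, -1]
  [∞, ∞, 0, 20]
  [∞, ∞, 4, 0]
Answer: W*[1][3] = 20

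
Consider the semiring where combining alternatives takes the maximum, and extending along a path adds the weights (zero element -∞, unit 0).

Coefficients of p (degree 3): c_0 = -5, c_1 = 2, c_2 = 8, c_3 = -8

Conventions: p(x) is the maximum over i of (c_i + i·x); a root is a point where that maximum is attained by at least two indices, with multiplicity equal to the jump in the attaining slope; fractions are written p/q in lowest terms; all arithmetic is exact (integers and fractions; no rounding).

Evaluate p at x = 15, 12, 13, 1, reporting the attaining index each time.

p(15) = max(-5+0·15=-5, 2+1·15=17, 8+2·15=38, -8+3·15=37) = 38 (attained by i=2)
p(12) = max(-5+0·12=-5, 2+1·12=14, 8+2·12=32, -8+3·12=28) = 32 (attained by i=2)
p(13) = max(-5+0·13=-5, 2+1·13=15, 8+2·13=34, -8+3·13=31) = 34 (attained by i=2)
p(1) = max(-5+0·1=-5, 2+1·1=3, 8+2·1=10, -8+3·1=-5) = 10 (attained by i=2)
Answer: p(15) = 38; p(12) = 32; p(13) = 34; p(1) = 10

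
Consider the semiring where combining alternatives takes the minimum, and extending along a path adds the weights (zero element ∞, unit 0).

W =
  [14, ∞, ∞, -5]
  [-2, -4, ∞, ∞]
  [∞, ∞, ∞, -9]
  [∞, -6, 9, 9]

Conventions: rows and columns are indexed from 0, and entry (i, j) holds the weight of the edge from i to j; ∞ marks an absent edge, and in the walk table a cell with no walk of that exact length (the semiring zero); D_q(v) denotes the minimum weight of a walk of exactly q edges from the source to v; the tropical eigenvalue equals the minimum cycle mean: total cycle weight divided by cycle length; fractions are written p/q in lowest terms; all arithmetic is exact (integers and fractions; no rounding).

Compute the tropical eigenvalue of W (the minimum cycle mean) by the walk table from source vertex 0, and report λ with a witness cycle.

q=0: [0, ∞, ∞, ∞]
q=1: [14, ∞, ∞, -5]
q=2: [28, -11, 4, 4]
q=3: [-13, -15, 13, -5]
q=4: [-17, -19, 4, -18]
Optimal cycle mean attained by: cycle 0->3->1->0, total (-5) + (-6) + (-2), length 3.
Answer: λ = -13/3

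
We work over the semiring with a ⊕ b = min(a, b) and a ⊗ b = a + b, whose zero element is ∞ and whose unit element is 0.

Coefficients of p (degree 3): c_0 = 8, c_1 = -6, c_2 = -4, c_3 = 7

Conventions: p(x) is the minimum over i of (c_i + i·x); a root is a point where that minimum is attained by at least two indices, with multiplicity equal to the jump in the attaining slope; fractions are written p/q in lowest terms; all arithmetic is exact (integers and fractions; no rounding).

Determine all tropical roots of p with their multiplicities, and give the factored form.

hull edge (i=0, c=8) to (i=1, c=-6): slope -14, span 1
hull edge (i=1, c=-6) to (i=2, c=-4): slope 2, span 1
hull edge (i=2, c=-4) to (i=3, c=7): slope 11, span 1
Factored form: p(x) = 7 ⊗ (x ⊕ (-11)) ⊗ (x ⊕ (-2)) ⊗ (x ⊕ 14)
Answer: roots = -11 (mult 1), -2 (mult 1), 14 (mult 1)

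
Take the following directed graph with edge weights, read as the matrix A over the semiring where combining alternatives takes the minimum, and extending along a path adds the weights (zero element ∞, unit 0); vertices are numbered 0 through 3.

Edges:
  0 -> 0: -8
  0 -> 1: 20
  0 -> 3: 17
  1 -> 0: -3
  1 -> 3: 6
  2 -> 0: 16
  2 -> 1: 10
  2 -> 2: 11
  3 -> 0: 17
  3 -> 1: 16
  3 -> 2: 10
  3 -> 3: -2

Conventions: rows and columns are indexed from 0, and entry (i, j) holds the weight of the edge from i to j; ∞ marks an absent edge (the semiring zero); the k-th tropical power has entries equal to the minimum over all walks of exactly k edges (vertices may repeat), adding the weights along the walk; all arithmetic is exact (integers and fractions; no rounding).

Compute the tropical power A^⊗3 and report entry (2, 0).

A^⊗2:
  [-16, 12, 27, 9]
  [-11, 17, 16, 4]
  [7, 21, 22, 16]
  [9, 14, 8, -4]
A^⊗3:
  [-24, 4, 19, 1]
  [-19, 9, 14, 2]
  [-1, 27, 26, 14]
  [1, 12, 6, -6]
Key observation: the optimum is the walk 2->1->0->0, with weight 10 + (-3) + (-8) = -1.
Optimal value attained by: walk 2->1->0->0.
Answer: (A^⊗3)[2][0] = -1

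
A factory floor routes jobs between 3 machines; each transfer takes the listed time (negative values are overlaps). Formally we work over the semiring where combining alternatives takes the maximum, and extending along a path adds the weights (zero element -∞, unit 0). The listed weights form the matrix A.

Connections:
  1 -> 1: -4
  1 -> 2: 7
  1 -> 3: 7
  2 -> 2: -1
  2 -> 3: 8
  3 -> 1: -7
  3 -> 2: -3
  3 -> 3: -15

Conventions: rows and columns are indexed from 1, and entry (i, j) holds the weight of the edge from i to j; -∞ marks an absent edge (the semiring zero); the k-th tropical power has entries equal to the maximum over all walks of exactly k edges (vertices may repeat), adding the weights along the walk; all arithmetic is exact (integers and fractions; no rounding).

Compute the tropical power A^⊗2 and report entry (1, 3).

A^⊗2:
  [0, 6, 15]
  [1, 5, 7]
  [-11, 0, 5]
Key observation: the optimum is the walk 1->2->3, with weight 7 + 8 = 15.
Optimal value attained by: walk 1->2->3.
Answer: (A^⊗2)[1][3] = 15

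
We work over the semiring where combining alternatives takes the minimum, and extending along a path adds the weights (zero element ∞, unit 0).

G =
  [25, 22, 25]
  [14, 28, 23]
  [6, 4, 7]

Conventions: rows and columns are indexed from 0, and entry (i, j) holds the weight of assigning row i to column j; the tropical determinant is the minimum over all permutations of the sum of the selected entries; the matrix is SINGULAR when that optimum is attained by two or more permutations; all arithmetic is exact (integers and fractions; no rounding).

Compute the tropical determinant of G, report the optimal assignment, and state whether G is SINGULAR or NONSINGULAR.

σ = (0, 1, 2): 25 + 28 + 7 = 60
σ = (0, 2, 1): 25 + 23 + 4 = 52
σ = (1, 0, 2): 22 + 14 + 7 = 43
σ = (1, 2, 0): 22 + 23 + 6 = 51
σ = (2, 0, 1): 25 + 14 + 4 = 43
σ = (2, 1, 0): 25 + 28 + 6 = 59
Optimal value attained by: σ = (1, 0, 2).
Answer: det⊕(G) = 43; verdict: SINGULAR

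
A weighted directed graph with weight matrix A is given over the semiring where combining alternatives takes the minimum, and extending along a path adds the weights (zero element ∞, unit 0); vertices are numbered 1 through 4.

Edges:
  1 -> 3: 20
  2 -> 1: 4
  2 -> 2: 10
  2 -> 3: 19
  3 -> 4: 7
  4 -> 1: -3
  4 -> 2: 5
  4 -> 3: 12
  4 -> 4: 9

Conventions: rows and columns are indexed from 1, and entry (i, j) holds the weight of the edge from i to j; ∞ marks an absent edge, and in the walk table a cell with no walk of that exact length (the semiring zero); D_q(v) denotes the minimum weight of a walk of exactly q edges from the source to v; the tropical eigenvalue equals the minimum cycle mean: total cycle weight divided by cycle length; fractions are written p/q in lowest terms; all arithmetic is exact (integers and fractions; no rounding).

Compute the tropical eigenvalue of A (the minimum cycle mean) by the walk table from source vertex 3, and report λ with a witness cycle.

q=0: [∞, ∞, 0, ∞]
q=1: [∞, ∞, ∞, 7]
q=2: [4, 12, 19, 16]
q=3: [13, 21, 24, 25]
q=4: [22, 30, 33, 31]
Optimal cycle mean attained by: cycle 1->3->4->1, total 20 + 7 + (-3), length 3.
Answer: λ = 8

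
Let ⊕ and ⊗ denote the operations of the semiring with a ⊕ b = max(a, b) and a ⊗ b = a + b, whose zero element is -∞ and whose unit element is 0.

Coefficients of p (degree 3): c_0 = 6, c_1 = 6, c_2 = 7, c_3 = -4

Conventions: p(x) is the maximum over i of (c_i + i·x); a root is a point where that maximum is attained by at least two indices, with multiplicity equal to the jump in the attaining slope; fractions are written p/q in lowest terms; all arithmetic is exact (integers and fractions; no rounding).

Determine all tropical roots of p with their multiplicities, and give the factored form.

hull edge (i=0, c=6) to (i=2, c=7): slope 1/2, span 2
hull edge (i=2, c=7) to (i=3, c=-4): slope -11, span 1
Factored form: p(x) = -4 ⊗ (x ⊕ (-1/2)) ⊗ (x ⊕ (-1/2)) ⊗ (x ⊕ 11)
Answer: roots = -1/2 (mult 2), 11 (mult 1)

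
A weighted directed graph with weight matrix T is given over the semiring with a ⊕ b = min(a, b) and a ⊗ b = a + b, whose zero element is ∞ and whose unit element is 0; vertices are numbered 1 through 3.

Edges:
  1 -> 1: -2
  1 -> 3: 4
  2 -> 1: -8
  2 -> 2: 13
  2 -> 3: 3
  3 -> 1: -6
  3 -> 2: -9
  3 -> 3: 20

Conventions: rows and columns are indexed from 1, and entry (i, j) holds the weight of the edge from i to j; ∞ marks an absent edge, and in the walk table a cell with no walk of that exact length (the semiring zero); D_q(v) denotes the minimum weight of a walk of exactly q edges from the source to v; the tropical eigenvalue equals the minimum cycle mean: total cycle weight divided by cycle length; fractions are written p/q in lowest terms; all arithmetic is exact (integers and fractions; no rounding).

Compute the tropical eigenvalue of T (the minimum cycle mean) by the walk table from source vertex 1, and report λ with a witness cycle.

q=0: [0, ∞, ∞]
q=1: [-2, ∞, 4]
q=2: [-4, -5, 2]
q=3: [-13, -7, -2]
Optimal cycle mean attained by: cycle 1->3->2->1, total 4 + (-9) + (-8), length 3.
Answer: λ = -13/3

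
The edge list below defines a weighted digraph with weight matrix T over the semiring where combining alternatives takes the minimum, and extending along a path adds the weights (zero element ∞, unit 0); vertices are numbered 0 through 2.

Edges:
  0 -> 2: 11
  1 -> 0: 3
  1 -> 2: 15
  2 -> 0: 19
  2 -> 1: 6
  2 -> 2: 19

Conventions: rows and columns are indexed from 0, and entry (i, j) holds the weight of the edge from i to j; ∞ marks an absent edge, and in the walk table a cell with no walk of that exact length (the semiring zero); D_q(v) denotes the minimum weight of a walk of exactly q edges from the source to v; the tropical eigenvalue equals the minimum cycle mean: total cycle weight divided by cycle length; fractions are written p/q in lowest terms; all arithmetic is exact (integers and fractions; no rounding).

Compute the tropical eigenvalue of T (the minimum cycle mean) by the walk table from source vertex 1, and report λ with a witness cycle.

q=0: [∞, 0, ∞]
q=1: [3, ∞, 15]
q=2: [34, 21, 14]
q=3: [24, 20, 33]
Optimal cycle mean attained by: cycle 0->2->1->0, total 11 + 6 + 3, length 3.
Answer: λ = 20/3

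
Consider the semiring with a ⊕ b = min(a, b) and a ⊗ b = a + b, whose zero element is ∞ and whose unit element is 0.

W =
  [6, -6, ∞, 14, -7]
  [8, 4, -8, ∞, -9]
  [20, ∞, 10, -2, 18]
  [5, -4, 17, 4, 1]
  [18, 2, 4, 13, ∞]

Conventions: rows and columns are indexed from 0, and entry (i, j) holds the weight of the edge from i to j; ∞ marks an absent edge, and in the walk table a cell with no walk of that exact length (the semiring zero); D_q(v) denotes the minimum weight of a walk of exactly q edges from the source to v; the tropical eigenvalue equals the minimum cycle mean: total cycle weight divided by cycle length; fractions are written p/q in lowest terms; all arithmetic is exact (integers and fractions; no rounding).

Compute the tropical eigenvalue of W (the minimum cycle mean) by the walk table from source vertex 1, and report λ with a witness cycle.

q=0: [∞, 0, ∞, ∞, ∞]
q=1: [8, 4, -8, ∞, -9]
q=2: [9, -7, -5, -10, -5]
q=3: [-5, -14, -15, -7, -16]
q=4: [-6, -14, -22, -17, -23]
q=5: [-12, -21, -22, -24, -23]
Optimal cycle mean attained by: cycle 1->2->3->1, total (-8) + (-2) + (-4), length 3.
Answer: λ = -14/3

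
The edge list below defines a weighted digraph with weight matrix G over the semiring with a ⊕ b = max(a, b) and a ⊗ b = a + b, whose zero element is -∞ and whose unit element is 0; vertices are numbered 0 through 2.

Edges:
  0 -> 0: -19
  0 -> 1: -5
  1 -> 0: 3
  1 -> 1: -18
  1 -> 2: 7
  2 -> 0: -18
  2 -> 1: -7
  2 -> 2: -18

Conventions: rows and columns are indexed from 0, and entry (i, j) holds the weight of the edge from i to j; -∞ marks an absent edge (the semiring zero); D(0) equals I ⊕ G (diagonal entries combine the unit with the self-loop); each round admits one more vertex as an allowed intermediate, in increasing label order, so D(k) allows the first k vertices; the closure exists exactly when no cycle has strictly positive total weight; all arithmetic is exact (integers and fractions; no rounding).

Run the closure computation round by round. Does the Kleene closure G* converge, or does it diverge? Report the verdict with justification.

D(0):
  [0, -5, -∞]
  [3, 0, 7]
  [-18, -7, 0]
D(1):
  [0, -5, -∞]
  [3, 0, 7]
  [-18, -7, 0]
D(2):
  [0, -5, 2]
  [3, 0, 7]
  [-4, -7, 0]
D(3):
  [0, -5, 2]
  [3, 0, 7]
  [-4, -7, 0]
Key observation: every diagonal entry stays at the unit through all rounds, so no improving cycle exists.
Answer: CONVERGES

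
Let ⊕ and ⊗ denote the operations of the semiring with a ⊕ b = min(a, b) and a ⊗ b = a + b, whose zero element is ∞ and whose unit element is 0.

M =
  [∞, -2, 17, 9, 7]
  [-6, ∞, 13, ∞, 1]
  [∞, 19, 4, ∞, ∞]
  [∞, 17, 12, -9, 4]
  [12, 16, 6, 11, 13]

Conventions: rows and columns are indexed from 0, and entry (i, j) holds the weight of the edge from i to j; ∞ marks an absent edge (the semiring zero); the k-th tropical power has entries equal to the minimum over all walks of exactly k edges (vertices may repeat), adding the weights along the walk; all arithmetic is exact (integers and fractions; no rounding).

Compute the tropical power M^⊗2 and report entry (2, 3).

M^⊗2:
  [-8, 23, 11, 0, -1]
  [13, -8, 7, 3, 1]
  [13, 23, 8, ∞, 20]
  [11, 8, 3, -18, -5]
  [10, 10, 10, 2, 15]
Key observation: no walk of exactly 2 edges connects these vertices, so the entry is the semiring zero.
Answer: (M^⊗2)[2][3] = ∞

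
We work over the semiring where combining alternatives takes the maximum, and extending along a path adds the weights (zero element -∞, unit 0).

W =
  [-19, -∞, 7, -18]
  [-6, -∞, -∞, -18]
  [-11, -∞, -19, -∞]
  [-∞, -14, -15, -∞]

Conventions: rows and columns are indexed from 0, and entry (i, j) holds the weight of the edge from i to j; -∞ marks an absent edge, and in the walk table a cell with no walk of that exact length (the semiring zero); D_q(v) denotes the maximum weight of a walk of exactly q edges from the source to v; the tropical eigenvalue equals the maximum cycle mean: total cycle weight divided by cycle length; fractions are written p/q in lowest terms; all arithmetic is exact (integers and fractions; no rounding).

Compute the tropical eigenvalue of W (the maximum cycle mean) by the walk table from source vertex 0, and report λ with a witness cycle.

q=0: [0, -∞, -∞, -∞]
q=1: [-19, -∞, 7, -18]
q=2: [-4, -32, -12, -37]
q=3: [-23, -51, 3, -22]
q=4: [-8, -36, -16, -41]
Optimal cycle mean attained by: cycle 0->2->0, total 7 + (-11), length 2.
Answer: λ = -2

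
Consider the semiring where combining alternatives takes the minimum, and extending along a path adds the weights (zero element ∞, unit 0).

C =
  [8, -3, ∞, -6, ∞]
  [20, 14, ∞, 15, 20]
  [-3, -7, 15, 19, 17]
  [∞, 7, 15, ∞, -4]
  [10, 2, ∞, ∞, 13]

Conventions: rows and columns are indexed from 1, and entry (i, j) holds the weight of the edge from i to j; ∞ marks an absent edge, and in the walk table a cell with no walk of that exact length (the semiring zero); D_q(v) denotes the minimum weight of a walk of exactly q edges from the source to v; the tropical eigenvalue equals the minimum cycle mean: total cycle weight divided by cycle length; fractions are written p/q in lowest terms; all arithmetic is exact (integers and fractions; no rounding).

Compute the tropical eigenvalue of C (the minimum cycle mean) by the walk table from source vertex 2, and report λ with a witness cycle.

q=0: [∞, 0, ∞, ∞, ∞]
q=1: [20, 14, ∞, 15, 20]
q=2: [28, 17, 30, 14, 11]
q=3: [21, 13, 29, 22, 10]
q=4: [20, 12, 37, 15, 18]
q=5: [28, 17, 30, 14, 11]
Optimal cycle mean attained by: cycle 1->4->5->1, total (-6) + (-4) + 10, length 3.
Answer: λ = 0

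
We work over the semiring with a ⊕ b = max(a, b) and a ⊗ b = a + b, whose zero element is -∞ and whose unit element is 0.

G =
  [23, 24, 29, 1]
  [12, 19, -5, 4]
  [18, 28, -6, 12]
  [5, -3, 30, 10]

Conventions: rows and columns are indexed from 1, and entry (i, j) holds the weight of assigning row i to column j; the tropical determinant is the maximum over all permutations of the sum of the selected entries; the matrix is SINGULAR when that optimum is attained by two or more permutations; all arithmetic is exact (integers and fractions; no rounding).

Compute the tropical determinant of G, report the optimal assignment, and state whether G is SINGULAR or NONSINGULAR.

σ = (1, 2, 3, 4): 23 + 19 + (-6) + 10 = 46
σ = (1, 2, 4, 3): 23 + 19 + 12 + 30 = 84
σ = (1, 3, 2, 4): 23 + (-5) + 28 + 10 = 56
σ = (1, 3, 4, 2): 23 + (-5) + 12 + (-3) = 27
σ = (1, 4, 2, 3): 23 + 4 + 28 + 30 = 85
σ = (1, 4, 3, 2): 23 + 4 + (-6) + (-3) = 18
σ = (2, 1, 3, 4): 24 + 12 + (-6) + 10 = 40
σ = (2, 1, 4, 3): 24 + 12 + 12 + 30 = 78
σ = (2, 3, 1, 4): 24 + (-5) + 18 + 10 = 47
σ = (2, 3, 4, 1): 24 + (-5) + 12 + 5 = 36
σ = (2, 4, 1, 3): 24 + 4 + 18 + 30 = 76
σ = (2, 4, 3, 1): 24 + 4 + (-6) + 5 = 27
σ = (3, 1, 2, 4): 29 + 12 + 28 + 10 = 79
σ = (3, 1, 4, 2): 29 + 12 + 12 + (-3) = 50
σ = (3, 2, 1, 4): 29 + 19 + 18 + 10 = 76
σ = (3, 2, 4, 1): 29 + 19 + 12 + 5 = 65
σ = (3, 4, 1, 2): 29 + 4 + 18 + (-3) = 48
σ = (3, 4, 2, 1): 29 + 4 + 28 + 5 = 66
σ = (4, 1, 2, 3): 1 + 12 + 28 + 30 = 71
σ = (4, 1, 3, 2): 1 + 12 + (-6) + (-3) = 4
σ = (4, 2, 1, 3): 1 + 19 + 18 + 30 = 68
σ = (4, 2, 3, 1): 1 + 19 + (-6) + 5 = 19
σ = (4, 3, 1, 2): 1 + (-5) + 18 + (-3) = 11
σ = (4, 3, 2, 1): 1 + (-5) + 28 + 5 = 29
Optimal value attained by: σ = (1, 4, 2, 3).
Answer: det⊕(G) = 85; verdict: NONSINGULAR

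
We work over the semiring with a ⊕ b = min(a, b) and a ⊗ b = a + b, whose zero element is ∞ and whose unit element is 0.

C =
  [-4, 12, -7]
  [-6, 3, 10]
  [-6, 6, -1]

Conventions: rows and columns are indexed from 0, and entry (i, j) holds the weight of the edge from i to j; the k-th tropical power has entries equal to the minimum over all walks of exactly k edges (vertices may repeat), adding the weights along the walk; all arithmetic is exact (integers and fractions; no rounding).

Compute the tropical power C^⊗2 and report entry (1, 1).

C^⊗2:
  [-13, -1, -11]
  [-10, 6, -13]
  [-10, 5, -13]
Key observation: the optimum is the walk 1->0->1, with weight (-6) + 12 = 6.
Optimal value attained by: walk 1->0->1.
Answer: (C^⊗2)[1][1] = 6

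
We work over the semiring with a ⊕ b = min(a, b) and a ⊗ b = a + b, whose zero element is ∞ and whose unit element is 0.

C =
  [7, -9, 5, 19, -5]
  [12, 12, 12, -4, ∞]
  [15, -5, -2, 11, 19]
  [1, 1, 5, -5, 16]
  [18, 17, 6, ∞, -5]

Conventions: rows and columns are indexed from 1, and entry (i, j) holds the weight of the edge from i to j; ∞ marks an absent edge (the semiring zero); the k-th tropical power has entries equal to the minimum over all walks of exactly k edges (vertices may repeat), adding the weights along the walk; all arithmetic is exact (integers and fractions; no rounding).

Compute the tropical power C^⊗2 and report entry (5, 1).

C^⊗2:
  [3, -2, 1, -13, -10]
  [-3, -3, 1, -9, 7]
  [7, -7, -4, -9, 10]
  [-4, -8, 0, -10, -4]
  [13, 1, 1, 13, -10]
Key observation: the optimum is the walk 5->5->1, with weight (-5) + 18 = 13.
Optimal value attained by: walk 5->5->1.
Answer: (C^⊗2)[5][1] = 13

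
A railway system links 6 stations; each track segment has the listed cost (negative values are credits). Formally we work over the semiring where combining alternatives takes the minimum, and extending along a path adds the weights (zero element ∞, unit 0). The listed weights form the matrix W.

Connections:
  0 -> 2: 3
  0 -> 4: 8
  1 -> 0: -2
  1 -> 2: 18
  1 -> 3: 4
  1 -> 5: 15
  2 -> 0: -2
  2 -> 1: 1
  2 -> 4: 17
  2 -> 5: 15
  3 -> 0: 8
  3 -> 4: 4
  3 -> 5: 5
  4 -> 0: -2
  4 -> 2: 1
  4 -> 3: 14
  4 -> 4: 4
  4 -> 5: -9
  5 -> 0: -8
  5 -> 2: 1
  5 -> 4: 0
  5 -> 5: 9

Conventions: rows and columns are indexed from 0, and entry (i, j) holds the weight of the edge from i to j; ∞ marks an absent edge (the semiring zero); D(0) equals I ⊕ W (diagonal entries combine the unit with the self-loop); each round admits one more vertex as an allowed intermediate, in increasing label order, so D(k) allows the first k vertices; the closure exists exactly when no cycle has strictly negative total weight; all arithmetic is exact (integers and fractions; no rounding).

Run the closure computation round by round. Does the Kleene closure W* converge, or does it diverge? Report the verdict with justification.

D(0):
  [0, ∞, 3, ∞, 8, ∞]
  [-2, 0, 18, 4, ∞, 15]
  [-2, 1, 0, ∞, 17, 15]
  [8, ∞, ∞, 0, 4, 5]
  [-2, ∞, 1, 14, 0, -9]
  [-8, ∞, 1, ∞, 0, 0]
D(1):
  [0, ∞, 3, ∞, 8, ∞]
  [-2, 0, 1, 4, 6, 15]
  [-2, 1, 0, ∞, 6, 15]
  [8, ∞, 11, 0, 4, 5]
  [-2, ∞, 1, 14, 0, -9]
  [-8, ∞, -5, ∞, 0, 0]
D(2):
  [0, ∞, 3, ∞, 8, ∞]
  [-2, 0, 1, 4, 6, 15]
  [-2, 1, 0, 5, 6, 15]
  [8, ∞, 11, 0, 4, 5]
  [-2, ∞, 1, 14, 0, -9]
  [-8, ∞, -5, ∞, 0, 0]
D(3):
  [0, 4, 3, 8, 8, 18]
  [-2, 0, 1, 4, 6, 15]
  [-2, 1, 0, 5, 6, 15]
  [8, 12, 11, 0, 4, 5]
  [-2, 2, 1, 6, 0, -9]
  [-8, -4, -5, 0, 0, 0]
D(4):
  [0, 4, 3, 8, 8, 13]
  [-2, 0, 1, 4, 6, 9]
  [-2, 1, 0, 5, 6, 10]
  [8, 12, 11, 0, 4, 5]
  [-2, 2, 1, 6, 0, -9]
  [-8, -4, -5, 0, 0, 0]
Detection: at round 5, diagonal entry (5, 5) turns strictly negative.
Key observation: the cycle 5->0->2->1->3->4->5 has total weight (-8) + 3 + 1 + 4 + 4 + (-9), which is strictly negative.
Answer: DIVERGES — negative cycle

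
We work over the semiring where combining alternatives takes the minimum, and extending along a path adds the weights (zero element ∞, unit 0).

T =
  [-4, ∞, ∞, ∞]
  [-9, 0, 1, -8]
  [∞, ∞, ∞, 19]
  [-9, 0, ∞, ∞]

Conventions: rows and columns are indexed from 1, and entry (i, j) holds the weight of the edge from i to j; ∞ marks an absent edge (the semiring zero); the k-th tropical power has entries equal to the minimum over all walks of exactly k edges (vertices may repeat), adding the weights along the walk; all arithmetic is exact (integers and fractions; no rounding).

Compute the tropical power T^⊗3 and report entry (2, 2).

T^⊗2:
  [-8, ∞, ∞, ∞]
  [-17, -8, 1, -8]
  [10, 19, ∞, ∞]
  [-13, 0, 1, -8]
T^⊗3:
  [-12, ∞, ∞, ∞]
  [-21, -8, -7, -16]
  [6, 19, 20, 11]
  [-17, -8, 1, -8]
Key observation: the optimum is the walk 2->2->4->2, with weight 0 + (-8) + 0 = -8.
Optimal value attained by: walk 2->2->4->2.
Answer: (T^⊗3)[2][2] = -8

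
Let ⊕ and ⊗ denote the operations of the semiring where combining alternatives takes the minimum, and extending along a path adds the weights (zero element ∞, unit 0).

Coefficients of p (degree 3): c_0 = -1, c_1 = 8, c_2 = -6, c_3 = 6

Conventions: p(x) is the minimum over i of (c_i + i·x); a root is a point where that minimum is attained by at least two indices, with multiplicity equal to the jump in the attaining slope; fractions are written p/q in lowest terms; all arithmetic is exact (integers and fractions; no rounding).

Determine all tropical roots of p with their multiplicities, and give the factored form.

hull edge (i=0, c=-1) to (i=2, c=-6): slope -5/2, span 2
hull edge (i=2, c=-6) to (i=3, c=6): slope 12, span 1
Factored form: p(x) = 6 ⊗ (x ⊕ (-12)) ⊗ (x ⊕ 5/2) ⊗ (x ⊕ 5/2)
Answer: roots = -12 (mult 1), 5/2 (mult 2)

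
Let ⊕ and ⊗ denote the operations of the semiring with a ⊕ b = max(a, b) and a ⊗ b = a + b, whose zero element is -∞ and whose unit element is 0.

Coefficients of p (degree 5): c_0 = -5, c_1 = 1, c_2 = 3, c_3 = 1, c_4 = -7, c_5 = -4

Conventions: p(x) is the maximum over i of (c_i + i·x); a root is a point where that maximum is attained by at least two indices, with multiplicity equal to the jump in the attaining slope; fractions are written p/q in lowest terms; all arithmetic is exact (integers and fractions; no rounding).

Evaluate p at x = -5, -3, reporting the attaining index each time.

p(-5) = max(-5+0·(-5)=-5, 1+1·(-5)=-4, 3+2·(-5)=-7, 1+3·(-5)=-14, -7+4·(-5)=-27, -4+5·(-5)=-29) = -4 (attained by i=1)
p(-3) = max(-5+0·(-3)=-5, 1+1·(-3)=-2, 3+2·(-3)=-3, 1+3·(-3)=-8, -7+4·(-3)=-19, -4+5·(-3)=-19) = -2 (attained by i=1)
Answer: p(-5) = -4; p(-3) = -2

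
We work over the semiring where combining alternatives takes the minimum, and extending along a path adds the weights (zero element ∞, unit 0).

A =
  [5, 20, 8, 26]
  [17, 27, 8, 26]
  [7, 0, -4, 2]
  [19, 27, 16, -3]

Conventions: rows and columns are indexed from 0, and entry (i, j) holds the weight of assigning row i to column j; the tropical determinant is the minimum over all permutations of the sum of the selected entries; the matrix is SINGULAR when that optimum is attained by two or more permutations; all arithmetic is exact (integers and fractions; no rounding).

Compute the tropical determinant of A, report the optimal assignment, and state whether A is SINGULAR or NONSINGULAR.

σ = (0, 1, 2, 3): 5 + 27 + (-4) + (-3) = 25
σ = (0, 1, 3, 2): 5 + 27 + 2 + 16 = 50
σ = (0, 2, 1, 3): 5 + 8 + 0 + (-3) = 10
σ = (0, 2, 3, 1): 5 + 8 + 2 + 27 = 42
σ = (0, 3, 1, 2): 5 + 26 + 0 + 16 = 47
σ = (0, 3, 2, 1): 5 + 26 + (-4) + 27 = 54
σ = (1, 0, 2, 3): 20 + 17 + (-4) + (-3) = 30
σ = (1, 0, 3, 2): 20 + 17 + 2 + 16 = 55
σ = (1, 2, 0, 3): 20 + 8 + 7 + (-3) = 32
σ = (1, 2, 3, 0): 20 + 8 + 2 + 19 = 49
σ = (1, 3, 0, 2): 20 + 26 + 7 + 16 = 69
σ = (1, 3, 2, 0): 20 + 26 + (-4) + 19 = 61
σ = (2, 0, 1, 3): 8 + 17 + 0 + (-3) = 22
σ = (2, 0, 3, 1): 8 + 17 + 2 + 27 = 54
σ = (2, 1, 0, 3): 8 + 27 + 7 + (-3) = 39
σ = (2, 1, 3, 0): 8 + 27 + 2 + 19 = 56
σ = (2, 3, 0, 1): 8 + 26 + 7 + 27 = 68
σ = (2, 3, 1, 0): 8 + 26 + 0 + 19 = 53
σ = (3, 0, 1, 2): 26 + 17 + 0 + 16 = 59
σ = (3, 0, 2, 1): 26 + 17 + (-4) + 27 = 66
σ = (3, 1, 0, 2): 26 + 27 + 7 + 16 = 76
σ = (3, 1, 2, 0): 26 + 27 + (-4) + 19 = 68
σ = (3, 2, 0, 1): 26 + 8 + 7 + 27 = 68
σ = (3, 2, 1, 0): 26 + 8 + 0 + 19 = 53
Optimal value attained by: σ = (0, 2, 1, 3).
Answer: det⊕(A) = 10; verdict: NONSINGULAR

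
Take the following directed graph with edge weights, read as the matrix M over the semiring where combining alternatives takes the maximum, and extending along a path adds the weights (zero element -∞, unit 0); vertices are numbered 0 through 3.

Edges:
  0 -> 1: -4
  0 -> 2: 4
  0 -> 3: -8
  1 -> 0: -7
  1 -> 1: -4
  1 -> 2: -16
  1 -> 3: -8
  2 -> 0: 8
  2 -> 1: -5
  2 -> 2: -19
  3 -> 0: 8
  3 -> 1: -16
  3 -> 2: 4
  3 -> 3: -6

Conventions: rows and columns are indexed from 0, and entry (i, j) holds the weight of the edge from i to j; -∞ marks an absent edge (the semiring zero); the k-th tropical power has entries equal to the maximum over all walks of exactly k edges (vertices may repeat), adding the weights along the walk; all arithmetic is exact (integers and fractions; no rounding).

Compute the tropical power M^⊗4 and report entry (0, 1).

M^⊗2:
  [12, -1, -4, -12]
  [0, -8, -3, -12]
  [-11, 4, 12, 0]
  [12, 4, 12, 0]
M^⊗3:
  [4, 8, 16, 4]
  [5, -4, 4, -8]
  [20, 7, 4, -4]
  [20, 8, 16, 4]
M^⊗4:
  [24, 11, 8, 0]
  [12, 1, 9, -3]
  [12, 16, 24, 12]
  [24, 16, 24, 12]
Key observation: the optimum is the walk 0->2->0->2->1, with weight 4 + 8 + 4 + (-5) = 11.
Optimal value attained by: walk 0->2->0->2->1.
Answer: (M^⊗4)[0][1] = 11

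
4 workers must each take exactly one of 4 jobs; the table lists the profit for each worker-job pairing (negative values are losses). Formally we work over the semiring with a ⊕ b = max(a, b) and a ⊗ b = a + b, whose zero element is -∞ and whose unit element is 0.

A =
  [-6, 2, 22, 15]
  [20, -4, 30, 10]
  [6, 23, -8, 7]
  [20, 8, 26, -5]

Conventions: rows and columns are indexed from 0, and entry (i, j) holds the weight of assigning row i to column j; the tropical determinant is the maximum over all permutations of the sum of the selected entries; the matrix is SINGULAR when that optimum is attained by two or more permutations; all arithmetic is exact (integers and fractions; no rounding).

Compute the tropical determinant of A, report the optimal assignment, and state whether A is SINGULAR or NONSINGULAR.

σ = (0, 1, 2, 3): (-6) + (-4) + (-8) + (-5) = -23
σ = (0, 1, 3, 2): (-6) + (-4) + 7 + 26 = 23
σ = (0, 2, 1, 3): (-6) + 30 + 23 + (-5) = 42
σ = (0, 2, 3, 1): (-6) + 30 + 7 + 8 = 39
σ = (0, 3, 1, 2): (-6) + 10 + 23 + 26 = 53
σ = (0, 3, 2, 1): (-6) + 10 + (-8) + 8 = 4
σ = (1, 0, 2, 3): 2 + 20 + (-8) + (-5) = 9
σ = (1, 0, 3, 2): 2 + 20 + 7 + 26 = 55
σ = (1, 2, 0, 3): 2 + 30 + 6 + (-5) = 33
σ = (1, 2, 3, 0): 2 + 30 + 7 + 20 = 59
σ = (1, 3, 0, 2): 2 + 10 + 6 + 26 = 44
σ = (1, 3, 2, 0): 2 + 10 + (-8) + 20 = 24
σ = (2, 0, 1, 3): 22 + 20 + 23 + (-5) = 60
σ = (2, 0, 3, 1): 22 + 20 + 7 + 8 = 57
σ = (2, 1, 0, 3): 22 + (-4) + 6 + (-5) = 19
σ = (2, 1, 3, 0): 22 + (-4) + 7 + 20 = 45
σ = (2, 3, 0, 1): 22 + 10 + 6 + 8 = 46
σ = (2, 3, 1, 0): 22 + 10 + 23 + 20 = 75
σ = (3, 0, 1, 2): 15 + 20 + 23 + 26 = 84
σ = (3, 0, 2, 1): 15 + 20 + (-8) + 8 = 35
σ = (3, 1, 0, 2): 15 + (-4) + 6 + 26 = 43
σ = (3, 1, 2, 0): 15 + (-4) + (-8) + 20 = 23
σ = (3, 2, 0, 1): 15 + 30 + 6 + 8 = 59
σ = (3, 2, 1, 0): 15 + 30 + 23 + 20 = 88
Optimal value attained by: σ = (3, 2, 1, 0).
Answer: det⊕(A) = 88; verdict: NONSINGULAR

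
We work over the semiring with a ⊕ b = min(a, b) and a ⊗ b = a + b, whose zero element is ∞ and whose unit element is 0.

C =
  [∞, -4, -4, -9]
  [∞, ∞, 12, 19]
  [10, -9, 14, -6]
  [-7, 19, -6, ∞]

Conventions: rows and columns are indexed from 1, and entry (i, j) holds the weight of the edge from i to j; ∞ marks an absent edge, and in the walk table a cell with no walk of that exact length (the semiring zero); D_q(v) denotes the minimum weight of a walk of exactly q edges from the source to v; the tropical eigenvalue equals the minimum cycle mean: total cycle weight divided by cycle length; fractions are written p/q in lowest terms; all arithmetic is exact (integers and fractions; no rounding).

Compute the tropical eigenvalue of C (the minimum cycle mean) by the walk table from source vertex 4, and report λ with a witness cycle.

q=0: [∞, ∞, ∞, 0]
q=1: [-7, 19, -6, ∞]
q=2: [4, -15, -11, -16]
q=3: [-23, -20, -22, -17]
q=4: [-24, -31, -27, -32]
Optimal cycle mean attained by: cycle 1->4->1, total (-9) + (-7), length 2.
Answer: λ = -8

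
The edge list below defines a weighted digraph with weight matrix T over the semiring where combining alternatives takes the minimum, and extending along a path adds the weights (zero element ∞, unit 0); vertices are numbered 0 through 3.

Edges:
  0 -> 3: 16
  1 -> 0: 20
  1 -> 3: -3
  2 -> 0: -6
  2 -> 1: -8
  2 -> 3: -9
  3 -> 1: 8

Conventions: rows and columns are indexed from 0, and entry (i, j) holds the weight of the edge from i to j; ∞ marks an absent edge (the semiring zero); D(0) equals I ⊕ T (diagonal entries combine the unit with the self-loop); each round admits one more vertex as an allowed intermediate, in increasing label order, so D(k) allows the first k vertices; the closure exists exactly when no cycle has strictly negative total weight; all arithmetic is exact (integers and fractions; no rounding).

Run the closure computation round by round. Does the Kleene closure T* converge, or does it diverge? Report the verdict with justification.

D(0):
  [0, ∞, ∞, 16]
  [20, 0, ∞, -3]
  [-6, -8, 0, -9]
  [∞, 8, ∞, 0]
D(1):
  [0, ∞, ∞, 16]
  [20, 0, ∞, -3]
  [-6, -8, 0, -9]
  [∞, 8, ∞, 0]
D(2):
  [0, ∞, ∞, 16]
  [20, 0, ∞, -3]
  [-6, -8, 0, -11]
  [28, 8, ∞, 0]
D(3):
  [0, ∞, ∞, 16]
  [20, 0, ∞, -3]
  [-6, -8, 0, -11]
  [28, 8, ∞, 0]
D(4):
  [0, 24, ∞, 16]
  [20, 0, ∞, -3]
  [-6, -8, 0, -11]
  [28, 8, ∞, 0]
Key observation: every diagonal entry stays at the unit through all rounds, so no improving cycle exists.
Answer: CONVERGES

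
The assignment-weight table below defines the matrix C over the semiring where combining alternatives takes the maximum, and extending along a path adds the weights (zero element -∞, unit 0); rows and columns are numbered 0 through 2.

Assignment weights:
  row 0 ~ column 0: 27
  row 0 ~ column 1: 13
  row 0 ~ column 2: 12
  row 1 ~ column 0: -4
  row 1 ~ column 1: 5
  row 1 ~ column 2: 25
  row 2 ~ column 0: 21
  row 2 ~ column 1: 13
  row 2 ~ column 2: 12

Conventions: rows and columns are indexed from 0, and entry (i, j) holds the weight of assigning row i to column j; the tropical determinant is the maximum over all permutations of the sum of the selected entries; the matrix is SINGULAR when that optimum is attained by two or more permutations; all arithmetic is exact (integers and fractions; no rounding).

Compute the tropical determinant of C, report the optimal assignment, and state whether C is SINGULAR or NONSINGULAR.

σ = (0, 1, 2): 27 + 5 + 12 = 44
σ = (0, 2, 1): 27 + 25 + 13 = 65
σ = (1, 0, 2): 13 + (-4) + 12 = 21
σ = (1, 2, 0): 13 + 25 + 21 = 59
σ = (2, 0, 1): 12 + (-4) + 13 = 21
σ = (2, 1, 0): 12 + 5 + 21 = 38
Optimal value attained by: σ = (0, 2, 1).
Answer: det⊕(C) = 65; verdict: NONSINGULAR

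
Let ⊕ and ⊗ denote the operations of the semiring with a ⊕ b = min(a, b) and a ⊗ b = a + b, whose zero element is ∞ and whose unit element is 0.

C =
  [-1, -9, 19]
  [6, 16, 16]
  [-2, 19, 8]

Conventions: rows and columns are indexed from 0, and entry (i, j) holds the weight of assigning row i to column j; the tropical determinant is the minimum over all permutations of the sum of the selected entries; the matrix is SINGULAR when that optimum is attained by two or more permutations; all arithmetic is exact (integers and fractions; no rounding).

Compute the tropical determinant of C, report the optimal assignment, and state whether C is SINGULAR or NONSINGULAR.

σ = (0, 1, 2): (-1) + 16 + 8 = 23
σ = (0, 2, 1): (-1) + 16 + 19 = 34
σ = (1, 0, 2): (-9) + 6 + 8 = 5
σ = (1, 2, 0): (-9) + 16 + (-2) = 5
σ = (2, 0, 1): 19 + 6 + 19 = 44
σ = (2, 1, 0): 19 + 16 + (-2) = 33
Optimal value attained by: σ = (1, 0, 2).
Answer: det⊕(C) = 5; verdict: SINGULAR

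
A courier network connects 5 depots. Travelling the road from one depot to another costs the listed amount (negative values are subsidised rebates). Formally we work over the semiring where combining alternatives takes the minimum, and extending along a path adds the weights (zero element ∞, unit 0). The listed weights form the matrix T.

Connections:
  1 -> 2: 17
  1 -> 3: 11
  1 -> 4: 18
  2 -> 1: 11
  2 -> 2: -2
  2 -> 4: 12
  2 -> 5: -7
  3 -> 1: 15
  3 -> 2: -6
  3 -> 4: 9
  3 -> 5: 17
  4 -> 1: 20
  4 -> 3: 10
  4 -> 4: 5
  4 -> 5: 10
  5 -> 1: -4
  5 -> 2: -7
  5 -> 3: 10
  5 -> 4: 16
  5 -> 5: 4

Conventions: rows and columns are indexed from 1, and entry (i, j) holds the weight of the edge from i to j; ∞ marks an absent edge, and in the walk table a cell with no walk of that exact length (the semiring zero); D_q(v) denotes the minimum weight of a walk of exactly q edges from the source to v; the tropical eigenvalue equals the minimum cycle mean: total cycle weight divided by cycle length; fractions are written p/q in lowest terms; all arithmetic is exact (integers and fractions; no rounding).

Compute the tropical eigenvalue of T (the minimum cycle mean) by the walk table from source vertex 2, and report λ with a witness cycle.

q=0: [∞, 0, ∞, ∞, ∞]
q=1: [11, -2, ∞, 12, -7]
q=2: [-11, -14, 3, 9, -9]
q=3: [-13, -16, 0, -2, -21]
q=4: [-25, -28, -11, -5, -23]
q=5: [-27, -30, -14, -16, -35]
Optimal cycle mean attained by: cycle 2->5->2, total (-7) + (-7), length 2.
Answer: λ = -7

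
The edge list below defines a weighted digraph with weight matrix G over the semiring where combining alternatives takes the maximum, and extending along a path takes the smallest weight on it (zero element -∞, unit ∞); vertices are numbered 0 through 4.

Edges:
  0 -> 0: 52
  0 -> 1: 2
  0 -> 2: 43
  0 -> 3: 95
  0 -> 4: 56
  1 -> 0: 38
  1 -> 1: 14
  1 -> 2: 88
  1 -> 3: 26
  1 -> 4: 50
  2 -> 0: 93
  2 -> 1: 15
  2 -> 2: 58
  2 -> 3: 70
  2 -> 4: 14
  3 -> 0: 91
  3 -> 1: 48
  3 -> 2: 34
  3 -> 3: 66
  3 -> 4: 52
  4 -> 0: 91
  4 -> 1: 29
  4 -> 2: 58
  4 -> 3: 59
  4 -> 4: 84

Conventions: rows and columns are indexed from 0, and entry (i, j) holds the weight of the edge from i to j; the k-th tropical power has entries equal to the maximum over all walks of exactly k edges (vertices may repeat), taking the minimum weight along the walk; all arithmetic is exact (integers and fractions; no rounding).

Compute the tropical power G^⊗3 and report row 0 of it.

G^⊗2:
  [91, 48, 56, 66, 56]
  [88, 29, 58, 70, 50]
  [70, 48, 58, 93, 56]
  [66, 48, 52, 91, 56]
  [84, 48, 58, 91, 84]
G^⊗3:
  [66, 48, 56, 91, 56]
  [70, 48, 58, 88, 56]
  [91, 48, 58, 70, 56]
  [91, 48, 56, 66, 56]
  [91, 48, 58, 84, 84]
Answer: row 0 of G^⊗3 = [66, 48, 56, 91, 56]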